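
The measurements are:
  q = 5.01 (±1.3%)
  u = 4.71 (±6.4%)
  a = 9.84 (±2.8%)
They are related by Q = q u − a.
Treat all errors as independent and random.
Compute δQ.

1.57

Let p = q·u = 23.6. δp/p = √((1·δq/q)² + (1·δu/u)²) = √(0.000169 + 0.00410) = 0.0653, so δp = 1.54.
Q = p − a: δQ = √(δp² + δa²) = √(2.37 + 0.0759) = 1.57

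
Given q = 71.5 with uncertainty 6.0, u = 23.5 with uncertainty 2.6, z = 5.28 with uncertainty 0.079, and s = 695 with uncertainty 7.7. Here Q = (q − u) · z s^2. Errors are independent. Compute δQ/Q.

Let w = q − u = 48.0. δw = √(δq² + δu²) = √(36.0 + 6.76) = 6.54, so δw/w = 0.136.
Q is then a monomial in w, z, s:
δQ/Q = √((δw/w)² + (1·δz/z)² + (2·δs/s)²) = √(0.0186 + 0.000224 + 0.000491) = 0.139

0.139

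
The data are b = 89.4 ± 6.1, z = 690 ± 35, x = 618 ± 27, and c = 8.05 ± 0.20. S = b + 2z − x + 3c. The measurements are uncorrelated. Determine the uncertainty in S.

Sums and differences: (δS)² = Σ (cᵢ δxᵢ)².
  (δb)² = 37.2;  (2·δz)² = 4900;  (δx)² = 729;  (3·δc)² = 0.360
δS = √(5670) = 75.3

75.3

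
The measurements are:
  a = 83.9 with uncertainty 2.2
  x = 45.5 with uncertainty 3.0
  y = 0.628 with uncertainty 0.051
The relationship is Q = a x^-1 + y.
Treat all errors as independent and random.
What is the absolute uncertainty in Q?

0.140

Let p = a·x^-1 = 1.84. δp/p = √((1·δa/a)² + (-1·δx/x)²) = √(0.000688 + 0.00435) = 0.0710, so δp = 0.131.
Q = p + y: δQ = √(δp² + δy²) = √(0.0171 + 0.00260) = 0.140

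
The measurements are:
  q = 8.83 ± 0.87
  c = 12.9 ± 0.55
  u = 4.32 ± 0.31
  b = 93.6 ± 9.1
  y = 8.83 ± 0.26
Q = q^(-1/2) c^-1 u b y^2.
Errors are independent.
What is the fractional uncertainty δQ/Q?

0.149

Since Q is a product/quotient, work with relative uncertainties:
  (−½·δq/q)² = (-0.5×0.0985)² = 0.00243;  (-1·δc/c)² = (-1×0.0426)² = 0.00182;  (1·δu/u)² = (1×0.0718)² = 0.00515;  (1·δb/b)² = (1×0.0972)² = 0.00945;  (2·δy/y)² = (2×0.0294)² = 0.00347
δQ/Q = √(0.0223) = 0.149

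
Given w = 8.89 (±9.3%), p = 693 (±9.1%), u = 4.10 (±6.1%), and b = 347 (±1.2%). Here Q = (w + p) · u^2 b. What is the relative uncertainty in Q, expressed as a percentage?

Let h = w + p = 702. δh = √(δw² + δp²) = √(0.684 + 3980) = 63.1, so δh/h = 0.0899.
Q is then a monomial in h, u, b:
δQ/Q = √((δh/h)² + (2·δu/u)² + (1·δb/b)²) = √(0.00807 + 0.0149 + 0.000144) = 0.152

15.2%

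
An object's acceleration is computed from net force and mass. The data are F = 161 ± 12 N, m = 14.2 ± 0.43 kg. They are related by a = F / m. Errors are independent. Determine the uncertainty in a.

0.912 m/s^2

a is a product of powers, so relative uncertainties combine in quadrature:
  (1·δF/F)² = (1×0.0745)² = 0.00556;  (-1·δm/m)² = (-1×0.0303)² = 0.000917
δa/a = √(0.00647) = 0.0805
a = 11.3 m/s^2, so δa = 0.0805 × 11.3 = 0.912 m/s^2.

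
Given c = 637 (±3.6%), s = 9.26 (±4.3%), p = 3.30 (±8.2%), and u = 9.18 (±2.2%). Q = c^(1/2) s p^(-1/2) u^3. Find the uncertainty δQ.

Q is a product of powers, so relative uncertainties combine in quadrature:
  (½·δc/c)² = (0.5×0.0360)² = 0.000324;  (1·δs/s)² = (1×0.0430)² = 0.00185;  (−½·δp/p)² = (-0.5×0.0820)² = 0.00168;  (3·δu/u)² = (3×0.0220)² = 0.00436
δQ/Q = √(0.00821) = 0.0906
Q = 99500, so δQ = 0.0906 × 99500 = 9020.

9020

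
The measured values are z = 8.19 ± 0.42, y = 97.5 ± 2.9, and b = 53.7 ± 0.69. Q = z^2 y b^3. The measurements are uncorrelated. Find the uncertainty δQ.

For a monomial Q ∝ z^2, y, b^3, fractional errors add in quadrature:
  (2·δz/z)² = (2×0.0513)² = 0.0105;  (1·δy/y)² = (1×0.0297)² = 0.000885;  (3·δb/b)² = (3×0.0128)² = 0.00149
δQ/Q = √(0.0129) = 0.114
Q = 1.01e+09, so δQ = 0.114 × 1.01e+09 = 1.15e+08.

1.15e+08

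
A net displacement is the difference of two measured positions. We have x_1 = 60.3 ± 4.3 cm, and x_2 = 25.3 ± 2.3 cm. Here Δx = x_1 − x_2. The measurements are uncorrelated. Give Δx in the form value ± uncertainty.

Δx is a linear combination, so absolute uncertainties add in quadrature:
  (δx_1)² = 18.5;  (δx_2)² = 5.29
δΔx = √(23.8) = 4.88 cm
Δx = 35.0 cm.

35.0 ± 4.88 cm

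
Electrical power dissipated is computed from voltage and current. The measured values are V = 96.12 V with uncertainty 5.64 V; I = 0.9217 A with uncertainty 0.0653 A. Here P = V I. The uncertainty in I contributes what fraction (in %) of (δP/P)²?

(δP/P)² = (1·δV/V)² + (1·δI/I)²
  V term: (1×0.0587)² = 0.00344
  I term: (1×0.0708)² = 0.00502
Total = 0.00846. Share from I = 0.00502/0.00846 = 0.593.

59.3%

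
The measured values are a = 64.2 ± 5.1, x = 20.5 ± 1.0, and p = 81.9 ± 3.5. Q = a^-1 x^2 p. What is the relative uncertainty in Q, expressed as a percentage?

Products/powers → add relative errors in quadrature, weighted by exponent:
  (-1·δa/a)² = (-1×0.0794)² = 0.00631;  (2·δx/x)² = (2×0.0488)² = 0.00952;  (1·δp/p)² = (1×0.0427)² = 0.00183
δQ/Q = √(0.0177) = 0.133

13.3%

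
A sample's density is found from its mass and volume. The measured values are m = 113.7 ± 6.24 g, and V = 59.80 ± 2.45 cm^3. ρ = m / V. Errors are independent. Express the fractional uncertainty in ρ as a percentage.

6.85%

Relative error in a monomial: (δρ/ρ)² = Σ (nᵢ · δxᵢ/xᵢ)².
  (1·δm/m)² = (1×0.0549)² = 0.00301;  (-1·δV/V)² = (-1×0.0410)² = 0.00168
δρ/ρ = √(0.00469) = 0.0685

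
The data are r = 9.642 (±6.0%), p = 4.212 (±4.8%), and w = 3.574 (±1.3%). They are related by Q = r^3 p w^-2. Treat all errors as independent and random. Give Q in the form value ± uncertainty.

For a monomial Q ∝ r^3, p, w^-2, fractional errors add in quadrature:
  (3·δr/r)² = (3×0.0600)² = 0.0324;  (1·δp/p)² = (1×0.0480)² = 0.00230;  (-2·δw/w)² = (-2×0.0130)² = 0.000676
δQ/Q = √(0.0354) = 0.188
Q = 295.6, so δQ = 0.188 × 295.6 = 55.6.

295.6 ± 55.6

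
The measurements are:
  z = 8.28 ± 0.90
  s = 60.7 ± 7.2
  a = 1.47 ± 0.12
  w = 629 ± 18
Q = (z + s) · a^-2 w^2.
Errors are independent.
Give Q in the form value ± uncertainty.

(1.26 ± 0.256) × 10^7

Let u = z + s = 69.0. δu = √(δz² + δs²) = √(0.810 + 51.8) = 7.26, so δu/u = 0.105.
Q is then a monomial in u, a, w:
δQ/Q = √((δu/u)² + (-2·δa/a)² + (2·δw/w)²) = √(0.0111 + 0.0267 + 0.00328) = 0.202
Q = 1.26e+07, so δQ = 0.202 × 1.26e+07 = 2.56e+06.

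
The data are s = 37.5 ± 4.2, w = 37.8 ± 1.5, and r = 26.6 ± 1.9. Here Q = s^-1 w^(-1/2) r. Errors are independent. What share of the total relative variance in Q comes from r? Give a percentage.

28.3%

(δQ/Q)² = (-1·δs/s)² + (−½·δw/w)² + (1·δr/r)²
  s term: (-1×0.112)² = 0.0125
  w term: (-0.5×0.0397)² = 0.000394
  r term: (1×0.0714)² = 0.00510
Total = 0.0180. Share from r = 0.00510/0.0180 = 0.283.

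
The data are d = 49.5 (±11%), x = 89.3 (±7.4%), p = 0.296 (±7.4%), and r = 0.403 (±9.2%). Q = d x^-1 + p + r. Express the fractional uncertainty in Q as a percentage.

6.80%

Let w = d·x^-1 = 0.554. δw/w = √((1·δd/d)² + (-1·δx/x)²) = √(0.0121 + 0.00548) = 0.133, so δw = 0.0735.
Q = w + p + r: δQ = √(δw² + δp² + δr²) = √(0.00540 + 0.000480 + 0.00137) = 0.0852
Q = 1.25, so δQ/Q = 0.0852/1.25 = 0.0680.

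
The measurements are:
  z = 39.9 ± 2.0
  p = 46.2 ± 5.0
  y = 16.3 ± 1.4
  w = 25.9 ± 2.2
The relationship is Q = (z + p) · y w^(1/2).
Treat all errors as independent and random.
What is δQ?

817

Let u = z + p = 86.1. δu = √(δz² + δp²) = √(4.00 + 25.0) = 5.39, so δu/u = 0.0625.
Q is then a monomial in u, y, w:
δQ/Q = √((δu/u)² + (1·δy/y)² + (½·δw/w)²) = √(0.00391 + 0.00738 + 0.00180) = 0.114
Q = 7140, so δQ = 0.114 × 7140 = 817.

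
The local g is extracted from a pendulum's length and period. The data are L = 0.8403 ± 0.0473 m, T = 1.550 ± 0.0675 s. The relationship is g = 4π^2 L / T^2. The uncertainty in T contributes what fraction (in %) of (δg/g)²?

70.5%

(δg/g)² = (1·δL/L)² + (-2·δT/T)²
  L term: (1×0.0563)² = 0.00317
  T term: (-2×0.0435)² = 0.00759
Total = 0.0108. Share from T = 0.00759/0.0108 = 0.705.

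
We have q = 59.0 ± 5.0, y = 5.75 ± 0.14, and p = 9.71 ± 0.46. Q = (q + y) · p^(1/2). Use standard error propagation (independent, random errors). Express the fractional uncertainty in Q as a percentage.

8.08%

Let u = q + y = 64.8. δu = √(δq² + δy²) = √(25.0 + 0.0196) = 5.00, so δu/u = 0.0773.
Q is then a monomial in u, p:
δQ/Q = √((δu/u)² + (½·δp/p)²) = √(0.00597 + 0.000561) = 0.0808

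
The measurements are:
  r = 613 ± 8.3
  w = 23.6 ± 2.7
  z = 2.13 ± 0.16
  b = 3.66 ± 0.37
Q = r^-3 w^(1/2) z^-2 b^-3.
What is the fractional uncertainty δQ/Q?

Relative error in a monomial: (δQ/Q)² = Σ (nᵢ · δxᵢ/xᵢ)².
  (-3·δr/r)² = (-3×0.0135)² = 0.00165;  (½·δw/w)² = (0.5×0.114)² = 0.00327;  (-2·δz/z)² = (-2×0.0751)² = 0.0226;  (-3·δb/b)² = (-3×0.101)² = 0.0920
δQ/Q = √(0.119) = 0.346

0.346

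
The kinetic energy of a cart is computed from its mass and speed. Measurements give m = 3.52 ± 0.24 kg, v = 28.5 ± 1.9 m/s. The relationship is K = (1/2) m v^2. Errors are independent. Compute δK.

214 J

K is a product of powers, so relative uncertainties combine in quadrature:
  (1·δm/m)² = (1×0.0682)² = 0.00465;  (2·δv/v)² = (2×0.0667)² = 0.0178
δK/K = √(0.0224) = 0.150
K = 1430 J, so δK = 0.150 × 1430 = 214 J.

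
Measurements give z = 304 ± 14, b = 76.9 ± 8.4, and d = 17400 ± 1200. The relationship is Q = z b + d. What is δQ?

Let p = z·b = 23400. δp/p = √((1·δz/z)² + (1·δb/b)²) = √(0.00212 + 0.0119) = 0.119, so δp = 2770.
Q = p + d: δQ = √(δp² + δd²) = √(7.68e+06 + 1.44e+06) = 3020

3020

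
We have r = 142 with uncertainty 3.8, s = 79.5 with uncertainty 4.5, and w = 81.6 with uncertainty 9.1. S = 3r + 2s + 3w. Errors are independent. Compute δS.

30.9

S is a linear combination, so absolute uncertainties add in quadrature:
  (3·δr)² = 130;  (2·δs)² = 81.0;  (3·δw)² = 745
δS = √(956) = 30.9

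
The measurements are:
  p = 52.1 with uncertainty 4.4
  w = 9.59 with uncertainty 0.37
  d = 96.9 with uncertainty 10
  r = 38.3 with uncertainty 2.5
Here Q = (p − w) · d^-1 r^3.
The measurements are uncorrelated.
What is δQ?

Let u = p − w = 42.5. δu = √(δp² + δw²) = √(19.4 + 0.137) = 4.42, so δu/u = 0.104.
Q is then a monomial in u, d, r:
δQ/Q = √((δu/u)² + (-1·δd/d)² + (3·δr/r)²) = √(0.0108 + 0.0107 + 0.0383) = 0.245
Q = 24600, so δQ = 0.245 × 24600 = 6030.

6030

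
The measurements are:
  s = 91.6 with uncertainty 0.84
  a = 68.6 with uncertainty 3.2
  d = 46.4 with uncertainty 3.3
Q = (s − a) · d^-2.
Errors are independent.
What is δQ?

0.00216

Let u = s − a = 23.0. δu = √(δs² + δa²) = √(0.706 + 10.2) = 3.31, so δu/u = 0.144.
Q is then a monomial in u, d:
δQ/Q = √((δu/u)² + (-2·δd/d)²) = √(0.0207 + 0.0202) = 0.202
Q = 0.0107, so δQ = 0.202 × 0.0107 = 0.00216.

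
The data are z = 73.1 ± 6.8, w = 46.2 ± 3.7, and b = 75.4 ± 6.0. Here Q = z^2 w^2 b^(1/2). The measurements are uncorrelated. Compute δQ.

Since Q is a product/quotient, work with relative uncertainties:
  (2·δz/z)² = (2×0.0930)² = 0.0346;  (2·δw/w)² = (2×0.0801)² = 0.0257;  (½·δb/b)² = (0.5×0.0796)² = 0.00158
δQ/Q = √(0.0619) = 0.249
Q = 9.9e+07, so δQ = 0.249 × 9.9e+07 = 2.46e+07.

2.46e+07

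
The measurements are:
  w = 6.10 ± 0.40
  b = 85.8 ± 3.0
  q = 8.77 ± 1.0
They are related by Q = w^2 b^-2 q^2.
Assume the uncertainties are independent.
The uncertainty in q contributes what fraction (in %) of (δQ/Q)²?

70.2%

(δQ/Q)² = (2·δw/w)² + (-2·δb/b)² + (2·δq/q)²
  w term: (2×0.0656)² = 0.0172
  b term: (-2×0.0350)² = 0.00489
  q term: (2×0.114)² = 0.0520
Total = 0.0741. Share from q = 0.0520/0.0741 = 0.702.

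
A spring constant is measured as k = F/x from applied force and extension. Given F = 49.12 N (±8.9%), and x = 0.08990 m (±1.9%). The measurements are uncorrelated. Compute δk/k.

Relative error in a monomial: (δk/k)² = Σ (nᵢ · δxᵢ/xᵢ)².
  (1·δF/F)² = (1×0.0890)² = 0.00792;  (-1·δx/x)² = (-1×0.0190)² = 0.000361
δk/k = √(0.00828) = 0.0910

0.0910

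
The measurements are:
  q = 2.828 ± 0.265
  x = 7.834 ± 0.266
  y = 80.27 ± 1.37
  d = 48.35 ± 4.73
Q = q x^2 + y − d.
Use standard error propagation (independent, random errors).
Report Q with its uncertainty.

205.5 ± 20.7

Let p = q·x^2 = 173.6. δp/p = √((1·δq/q)² + (2·δx/x)²) = √(0.00878 + 0.00461) = 0.116, so δp = 20.1.
Q = p + y − d: δQ = √(δp² + δy² + δd²) = √(403 + 1.88 + 22.4) = 20.7
Q = 205.5.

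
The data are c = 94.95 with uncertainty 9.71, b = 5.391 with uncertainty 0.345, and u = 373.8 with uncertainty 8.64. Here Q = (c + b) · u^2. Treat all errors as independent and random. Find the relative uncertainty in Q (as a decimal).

Let w = c + b = 100.3. δw = √(δc² + δb²) = √(94.3 + 0.119) = 9.72, so δw/w = 0.0968.
Q is then a monomial in w, u:
δQ/Q = √((δw/w)² + (2·δu/u)²) = √(0.00938 + 0.00214) = 0.107

0.107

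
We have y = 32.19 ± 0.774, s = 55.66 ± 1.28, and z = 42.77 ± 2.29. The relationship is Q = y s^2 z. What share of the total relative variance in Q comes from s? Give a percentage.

(δQ/Q)² = (1·δy/y)² + (2·δs/s)² + (1·δz/z)²
  y term: (1×0.0240)² = 0.000578
  s term: (2×0.0230)² = 0.00212
  z term: (1×0.0535)² = 0.00287
Total = 0.00556. Share from s = 0.00212/0.00556 = 0.380.

38.0%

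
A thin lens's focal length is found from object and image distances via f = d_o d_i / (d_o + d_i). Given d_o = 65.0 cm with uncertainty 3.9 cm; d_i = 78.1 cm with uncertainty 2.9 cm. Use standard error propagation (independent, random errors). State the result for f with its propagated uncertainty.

35.5 ± 1.31 cm

∂f/∂d_o = (d_i/(d_o+d_i))² = 0.298;  ∂f/∂d_i = (d_o/(d_o+d_i))² = 0.206
δf = √((∂f/∂d_o · δd_o)² + (∂f/∂d_i · δd_i)²) = √(1.35 + 0.358) = 1.31 cm
f = 35.5 cm.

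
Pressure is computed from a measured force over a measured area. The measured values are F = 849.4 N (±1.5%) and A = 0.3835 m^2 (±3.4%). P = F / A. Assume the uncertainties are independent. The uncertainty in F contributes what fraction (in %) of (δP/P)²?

16.3%

(δP/P)² = (1·δF/F)² + (-1·δA/A)²
  F term: (1×0.0150)² = 0.000225
  A term: (-1×0.0340)² = 0.00116
Total = 0.00138. Share from F = 0.000225/0.00138 = 0.163.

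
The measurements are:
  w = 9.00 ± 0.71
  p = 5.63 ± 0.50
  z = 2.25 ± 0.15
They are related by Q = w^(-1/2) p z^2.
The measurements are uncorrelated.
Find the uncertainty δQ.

Relative error in a monomial: (δQ/Q)² = Σ (nᵢ · δxᵢ/xᵢ)².
  (−½·δw/w)² = (-0.5×0.0789)² = 0.00156;  (1·δp/p)² = (1×0.0888)² = 0.00789;  (2·δz/z)² = (2×0.0667)² = 0.0178
δQ/Q = √(0.0272) = 0.165
Q = 9.50, so δQ = 0.165 × 9.50 = 1.57.

1.57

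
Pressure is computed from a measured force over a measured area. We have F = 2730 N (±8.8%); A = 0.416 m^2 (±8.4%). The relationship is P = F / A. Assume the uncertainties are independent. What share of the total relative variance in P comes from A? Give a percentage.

47.7%

(δP/P)² = (1·δF/F)² + (-1·δA/A)²
  F term: (1×0.0880)² = 0.00774
  A term: (-1×0.0840)² = 0.00706
Total = 0.0148. Share from A = 0.00706/0.0148 = 0.477.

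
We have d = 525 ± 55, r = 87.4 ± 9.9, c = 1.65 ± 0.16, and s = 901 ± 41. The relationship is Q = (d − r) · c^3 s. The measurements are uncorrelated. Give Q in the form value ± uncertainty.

Let u = d − r = 438. δu = √(δd² + δr²) = √(3020 + 98.0) = 55.9, so δu/u = 0.128.
Q is then a monomial in u, c, s:
δQ/Q = √((δu/u)² + (3·δc/c)² + (1·δs/s)²) = √(0.0163 + 0.0846 + 0.00207) = 0.321
Q = 1.77e+06, so δQ = 0.321 × 1.77e+06 = 5.68e+05.

(1.77 ± 0.568) × 10^6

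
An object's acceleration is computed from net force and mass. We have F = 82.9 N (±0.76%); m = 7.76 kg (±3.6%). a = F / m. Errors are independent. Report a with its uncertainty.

10.7 ± 0.393 m/s^2

Products/powers → add relative errors in quadrature, weighted by exponent:
  (1·δF/F)² = (1×0.00760)² = 5.78e-05;  (-1·δm/m)² = (-1×0.0360)² = 0.00130
δa/a = √(0.00135) = 0.0368
a = 10.7 m/s^2, so δa = 0.0368 × 10.7 = 0.393 m/s^2.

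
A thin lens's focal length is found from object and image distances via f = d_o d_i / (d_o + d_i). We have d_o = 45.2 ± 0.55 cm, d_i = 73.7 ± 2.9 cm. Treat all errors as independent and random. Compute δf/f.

0.0168

∂f/∂d_o = (d_i/(d_o+d_i))² = 0.384;  ∂f/∂d_i = (d_o/(d_o+d_i))² = 0.145
δf = √((∂f/∂d_o · δd_o)² + (∂f/∂d_i · δd_i)²) = √(0.0447 + 0.176) = 0.469 cm
f = 28.0 cm, so δf/f = 0.469/28.0 = 0.0168.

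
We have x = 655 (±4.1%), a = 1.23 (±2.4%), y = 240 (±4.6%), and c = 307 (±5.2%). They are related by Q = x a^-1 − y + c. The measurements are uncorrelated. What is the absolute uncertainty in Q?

31.9

Let p = x·a^-1 = 533. δp/p = √((1·δx/x)² + (-1·δa/a)²) = √(0.00168 + 0.000576) = 0.0475, so δp = 25.3.
Q = p − y + c: δQ = √(δp² + δy² + δc²) = √(640 + 122 + 255) = 31.9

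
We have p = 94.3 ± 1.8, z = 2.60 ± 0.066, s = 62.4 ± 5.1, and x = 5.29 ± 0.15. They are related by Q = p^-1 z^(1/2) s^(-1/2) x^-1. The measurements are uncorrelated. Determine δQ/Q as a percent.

5.48%

Q is a product of powers, so relative uncertainties combine in quadrature:
  (-1·δp/p)² = (-1×0.0191)² = 0.000364;  (½·δz/z)² = (0.5×0.0254)² = 0.000161;  (−½·δs/s)² = (-0.5×0.0817)² = 0.00167;  (-1·δx/x)² = (-1×0.0284)² = 0.000804
δQ/Q = √(0.00300) = 0.0548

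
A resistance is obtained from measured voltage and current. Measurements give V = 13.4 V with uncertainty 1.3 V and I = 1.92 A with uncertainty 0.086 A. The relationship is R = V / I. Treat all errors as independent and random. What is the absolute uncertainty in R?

For a monomial R ∝ V, I^-1, fractional errors add in quadrature:
  (1·δV/V)² = (1×0.0970)² = 0.00941;  (-1·δI/I)² = (-1×0.0448)² = 0.00201
δR/R = √(0.0114) = 0.107
R = 6.98 Ω, so δR = 0.107 × 6.98 = 0.746 Ω.

0.746 Ω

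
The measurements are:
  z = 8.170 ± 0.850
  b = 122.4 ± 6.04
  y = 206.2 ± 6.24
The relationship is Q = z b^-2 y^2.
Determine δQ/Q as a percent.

15.6%

Products/powers → add relative errors in quadrature, weighted by exponent:
  (1·δz/z)² = (1×0.104)² = 0.0108;  (-2·δb/b)² = (-2×0.0493)² = 0.00974;  (2·δy/y)² = (2×0.0303)² = 0.00366
δQ/Q = √(0.0242) = 0.156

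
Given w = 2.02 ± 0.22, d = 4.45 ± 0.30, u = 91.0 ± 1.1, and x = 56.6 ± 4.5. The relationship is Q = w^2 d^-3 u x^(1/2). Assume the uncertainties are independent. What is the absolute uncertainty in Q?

Relative error in a monomial: (δQ/Q)² = Σ (nᵢ · δxᵢ/xᵢ)².
  (2·δw/w)² = (2×0.109)² = 0.0474;  (-3·δd/d)² = (-3×0.0674)² = 0.0409;  (1·δu/u)² = (1×0.0121)² = 0.000146;  (½·δx/x)² = (0.5×0.0795)² = 0.00158
δQ/Q = √(0.0901) = 0.300
Q = 31.7, so δQ = 0.300 × 31.7 = 9.51.

9.51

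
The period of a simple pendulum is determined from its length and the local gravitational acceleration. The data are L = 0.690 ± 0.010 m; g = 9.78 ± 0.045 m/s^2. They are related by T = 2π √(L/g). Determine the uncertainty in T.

0.0127 s

T is a product of powers, so relative uncertainties combine in quadrature:
  (½·δL/L)² = (0.5×0.0145)² = 5.25e-05;  (−½·δg/g)² = (-0.5×0.00460)² = 5.29e-06
δT/T = √(5.78e-05) = 0.00760
T = 1.67 s, so δT = 0.00760 × 1.67 = 0.0127 s.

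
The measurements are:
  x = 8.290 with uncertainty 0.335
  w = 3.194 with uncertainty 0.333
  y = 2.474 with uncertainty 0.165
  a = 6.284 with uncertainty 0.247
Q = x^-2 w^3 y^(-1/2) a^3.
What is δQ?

For a monomial Q ∝ x^-2, w^3, y^(-1/2), a^3, fractional errors add in quadrature:
  (-2·δx/x)² = (-2×0.0404)² = 0.00653;  (3·δw/w)² = (3×0.104)² = 0.0978;  (−½·δy/y)² = (-0.5×0.0667)² = 0.00111;  (3·δa/a)² = (3×0.0393)² = 0.0139
δQ/Q = √(0.119) = 0.346
Q = 74.80, so δQ = 0.346 × 74.80 = 25.8.

25.8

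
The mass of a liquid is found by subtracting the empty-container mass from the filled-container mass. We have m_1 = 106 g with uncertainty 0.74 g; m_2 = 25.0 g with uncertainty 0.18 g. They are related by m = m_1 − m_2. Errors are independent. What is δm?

0.762 g

m is a linear combination, so absolute uncertainties add in quadrature:
  (δm_1)² = 0.548;  (δm_2)² = 0.0324
δm = √(0.580) = 0.762 g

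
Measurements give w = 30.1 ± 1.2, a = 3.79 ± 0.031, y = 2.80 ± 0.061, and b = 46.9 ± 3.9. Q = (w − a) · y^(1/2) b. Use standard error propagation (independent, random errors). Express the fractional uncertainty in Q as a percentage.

9.55%

Let u = w − a = 26.3. δu = √(δw² + δa²) = √(1.44 + 0.000961) = 1.20, so δu/u = 0.0456.
Q is then a monomial in u, y, b:
δQ/Q = √((δu/u)² + (½·δy/y)² + (1·δb/b)²) = √(0.00208 + 0.000119 + 0.00691) = 0.0955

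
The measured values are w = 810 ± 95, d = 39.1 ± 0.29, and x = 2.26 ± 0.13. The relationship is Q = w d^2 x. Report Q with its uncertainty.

Relative error in a monomial: (δQ/Q)² = Σ (nᵢ · δxᵢ/xᵢ)².
  (1·δw/w)² = (1×0.117)² = 0.0138;  (2·δd/d)² = (2×0.00742)² = 0.000220;  (1·δx/x)² = (1×0.0575)² = 0.00331
δQ/Q = √(0.0173) = 0.131
Q = 2.8e+06, so δQ = 0.131 × 2.8e+06 = 3.68e+05.

(2.80 ± 0.368) × 10^6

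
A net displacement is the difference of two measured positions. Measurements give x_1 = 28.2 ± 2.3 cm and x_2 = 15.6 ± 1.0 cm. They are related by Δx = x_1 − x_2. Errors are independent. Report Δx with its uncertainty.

Absolute uncertainties add in quadrature for a linear combination:
  (δx_1)² = 5.29;  (δx_2)² = 1.00
δΔx = √(6.29) = 2.51 cm
Δx = 12.6 cm.

12.6 ± 2.51 cm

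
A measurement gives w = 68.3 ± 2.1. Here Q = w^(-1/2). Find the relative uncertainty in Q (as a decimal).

Q ∝ w^(-1/2), so δQ/Q = |−½| · δw/w = 0.5 × 0.0307 = 0.0154.

0.0154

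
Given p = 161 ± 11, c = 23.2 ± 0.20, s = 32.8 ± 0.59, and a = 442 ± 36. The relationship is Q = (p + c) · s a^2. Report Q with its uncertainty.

(1.18 ± 0.206) × 10^9

Let u = p + c = 184. δu = √(δp² + δc²) = √(121 + 0.0400) = 11.0, so δu/u = 0.0597.
Q is then a monomial in u, s, a:
δQ/Q = √((δu/u)² + (1·δs/s)² + (2·δa/a)²) = √(0.00357 + 0.000324 + 0.0265) = 0.174
Q = 1.18e+09, so δQ = 0.174 × 1.18e+09 = 2.06e+08.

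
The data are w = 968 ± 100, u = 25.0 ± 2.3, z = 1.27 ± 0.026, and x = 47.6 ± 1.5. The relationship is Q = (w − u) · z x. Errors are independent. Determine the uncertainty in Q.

6420

Let h = w − u = 943. δh = √(δw² + δu²) = √(10000 + 5.29) = 100, so δh/h = 0.106.
Q is then a monomial in h, z, x:
δQ/Q = √((δh/h)² + (1·δz/z)² + (1·δx/x)²) = √(0.0113 + 0.000419 + 0.000993) = 0.113
Q = 57000, so δQ = 0.113 × 57000 = 6420.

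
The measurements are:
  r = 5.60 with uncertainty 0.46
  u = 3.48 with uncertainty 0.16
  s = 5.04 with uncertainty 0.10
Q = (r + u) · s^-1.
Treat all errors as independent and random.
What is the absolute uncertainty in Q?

0.103

Let w = r + u = 9.08. δw = √(δr² + δu²) = √(0.212 + 0.0256) = 0.487, so δw/w = 0.0536.
Q is then a monomial in w, s:
δQ/Q = √((δw/w)² + (-1·δs/s)²) = √(0.00288 + 0.000394) = 0.0572
Q = 1.80, so δQ = 0.0572 × 1.80 = 0.103.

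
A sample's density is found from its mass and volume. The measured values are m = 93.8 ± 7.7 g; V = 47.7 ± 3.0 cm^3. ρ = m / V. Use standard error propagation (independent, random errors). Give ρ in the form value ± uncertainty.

Relative error in a monomial: (δρ/ρ)² = Σ (nᵢ · δxᵢ/xᵢ)².
  (1·δm/m)² = (1×0.0821)² = 0.00674;  (-1·δV/V)² = (-1×0.0629)² = 0.00396
δρ/ρ = √(0.0107) = 0.103
ρ = 1.97 g/cm^3, so δρ = 0.103 × 1.97 = 0.203 g/cm^3.

1.97 ± 0.203 g/cm^3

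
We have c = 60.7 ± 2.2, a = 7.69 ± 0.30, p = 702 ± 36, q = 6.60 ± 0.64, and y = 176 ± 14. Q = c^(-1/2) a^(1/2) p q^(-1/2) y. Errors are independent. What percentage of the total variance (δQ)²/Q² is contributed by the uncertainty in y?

(δQ/Q)² = (−½·δc/c)² + (½·δa/a)² + (1·δp/p)² + (−½·δq/q)² + (1·δy/y)²
  c term: (-0.5×0.0362)² = 0.000328
  a term: (0.5×0.0390)² = 0.000380
  p term: (1×0.0513)² = 0.00263
  q term: (-0.5×0.0970)² = 0.00235
  y term: (1×0.0795)² = 0.00633
Total = 0.0120. Share from y = 0.00633/0.0120 = 0.527.

52.7%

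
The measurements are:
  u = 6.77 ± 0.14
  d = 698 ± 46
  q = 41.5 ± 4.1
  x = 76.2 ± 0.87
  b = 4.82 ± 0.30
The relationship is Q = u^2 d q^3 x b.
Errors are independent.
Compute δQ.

Products/powers → add relative errors in quadrature, weighted by exponent:
  (2·δu/u)² = (2×0.0207)² = 0.00171;  (1·δd/d)² = (1×0.0659)² = 0.00434;  (3·δq/q)² = (3×0.0988)² = 0.0878;  (1·δx/x)² = (1×0.0114)² = 0.000130;  (1·δb/b)² = (1×0.0622)² = 0.00387
δQ/Q = √(0.0979) = 0.313
Q = 8.4e+11, so δQ = 0.313 × 8.4e+11 = 2.63e+11.

2.63e+11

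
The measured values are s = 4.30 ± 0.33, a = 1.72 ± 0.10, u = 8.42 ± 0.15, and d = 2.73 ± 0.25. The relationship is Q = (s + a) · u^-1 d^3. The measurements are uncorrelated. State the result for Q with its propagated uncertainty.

Let w = s + a = 6.02. δw = √(δs² + δa²) = √(0.109 + 0.0100) = 0.345, so δw/w = 0.0573.
Q is then a monomial in w, u, d:
δQ/Q = √((δw/w)² + (-1·δu/u)² + (3·δd/d)²) = √(0.00328 + 0.000317 + 0.0755) = 0.281
Q = 14.5, so δQ = 0.281 × 14.5 = 4.09.

14.5 ± 4.09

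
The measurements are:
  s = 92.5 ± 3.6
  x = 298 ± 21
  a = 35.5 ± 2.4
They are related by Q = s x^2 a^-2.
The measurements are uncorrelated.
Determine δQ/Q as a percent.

19.9%

Relative error in a monomial: (δQ/Q)² = Σ (nᵢ · δxᵢ/xᵢ)².
  (1·δs/s)² = (1×0.0389)² = 0.00151;  (2·δx/x)² = (2×0.0705)² = 0.0199;  (-2·δa/a)² = (-2×0.0676)² = 0.0183
δQ/Q = √(0.0397) = 0.199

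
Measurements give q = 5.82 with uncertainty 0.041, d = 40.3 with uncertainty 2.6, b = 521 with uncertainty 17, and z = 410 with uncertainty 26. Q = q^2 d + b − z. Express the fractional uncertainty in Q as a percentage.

6.46%

Let p = q^2·d = 1370. δp/p = √((2·δq/q)² + (1·δd/d)²) = √(0.000199 + 0.00416) = 0.0660, so δp = 90.1.
Q = p + b − z: δQ = √(δp² + δb² + δz²) = √(8130 + 289 + 676) = 95.3
Q = 1480, so δQ/Q = 95.3/1480 = 0.0646.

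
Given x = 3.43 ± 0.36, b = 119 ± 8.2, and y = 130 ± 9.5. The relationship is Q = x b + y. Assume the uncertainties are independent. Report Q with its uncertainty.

538 ± 52.1

Let p = x·b = 408. δp/p = √((1·δx/x)² + (1·δb/b)²) = √(0.0110 + 0.00475) = 0.126, so δp = 51.2.
Q = p + y: δQ = √(δp² + δy²) = √(2630 + 90.2) = 52.1
Q = 538.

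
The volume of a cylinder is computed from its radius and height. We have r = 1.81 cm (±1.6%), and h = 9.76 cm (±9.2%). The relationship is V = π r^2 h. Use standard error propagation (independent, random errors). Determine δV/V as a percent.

9.74%

Since V is a product/quotient, work with relative uncertainties:
  (2·δr/r)² = (2×0.0160)² = 0.00102;  (1·δh/h)² = (1×0.0920)² = 0.00846
δV/V = √(0.00949) = 0.0974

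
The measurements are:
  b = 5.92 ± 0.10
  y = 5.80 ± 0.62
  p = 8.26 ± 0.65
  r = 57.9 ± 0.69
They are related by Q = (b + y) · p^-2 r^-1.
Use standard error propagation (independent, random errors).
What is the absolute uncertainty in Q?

0.000495

Let u = b + y = 11.7. δu = √(δb² + δy²) = √(0.0100 + 0.384) = 0.628, so δu/u = 0.0536.
Q is then a monomial in u, p, r:
δQ/Q = √((δu/u)² + (-2·δp/p)² + (-1·δr/r)²) = √(0.00287 + 0.0248 + 0.000142) = 0.167
Q = 0.00297, so δQ = 0.167 × 0.00297 = 0.000495.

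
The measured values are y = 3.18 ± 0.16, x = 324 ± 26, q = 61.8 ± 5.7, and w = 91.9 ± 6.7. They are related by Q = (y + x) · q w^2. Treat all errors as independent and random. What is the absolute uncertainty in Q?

3.24e+07

Let u = y + x = 327. δu = √(δy² + δx²) = √(0.0256 + 676) = 26.0, so δu/u = 0.0795.
Q is then a monomial in u, q, w:
δQ/Q = √((δu/u)² + (1·δq/q)² + (2·δw/w)²) = √(0.00632 + 0.00851 + 0.0213) = 0.190
Q = 1.71e+08, so δQ = 0.190 × 1.71e+08 = 3.24e+07.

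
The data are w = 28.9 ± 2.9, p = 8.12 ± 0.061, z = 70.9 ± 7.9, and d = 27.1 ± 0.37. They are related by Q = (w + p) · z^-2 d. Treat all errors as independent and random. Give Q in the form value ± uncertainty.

0.200 ± 0.0472

Let u = w + p = 37.0. δu = √(δw² + δp²) = √(8.41 + 0.00372) = 2.90, so δu/u = 0.0784.
Q is then a monomial in u, z, d:
δQ/Q = √((δu/u)² + (-2·δz/z)² + (1·δd/d)²) = √(0.00614 + 0.0497 + 0.000186) = 0.237
Q = 0.200, so δQ = 0.237 × 0.200 = 0.0472.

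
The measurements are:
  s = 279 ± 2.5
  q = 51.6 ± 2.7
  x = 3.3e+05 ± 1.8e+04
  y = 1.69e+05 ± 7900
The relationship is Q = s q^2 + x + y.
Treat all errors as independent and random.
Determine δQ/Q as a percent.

6.48%

Let p = s·q^2 = 7.43e+05. δp/p = √((1·δs/s)² + (2·δq/q)²) = √(8.03e-05 + 0.0110) = 0.105, so δp = 78000.
Q = p + x + y: δQ = √(δp² + δx² + δy²) = √(6.09e+09 + 3.24e+08 + 6.24e+07) = 80500
Q = 1.24e+06, so δQ/Q = 80500/1.24e+06 = 0.0648.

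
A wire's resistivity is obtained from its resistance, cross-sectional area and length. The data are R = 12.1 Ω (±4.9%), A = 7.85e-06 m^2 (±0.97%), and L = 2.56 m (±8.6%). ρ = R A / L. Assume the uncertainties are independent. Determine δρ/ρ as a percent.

Products/powers → add relative errors in quadrature, weighted by exponent:
  (1·δR/R)² = (1×0.0490)² = 0.00240;  (1·δA/A)² = (1×0.00970)² = 9.41e-05;  (-1·δL/L)² = (-1×0.0860)² = 0.00740
δρ/ρ = √(0.00989) = 0.0995

9.95%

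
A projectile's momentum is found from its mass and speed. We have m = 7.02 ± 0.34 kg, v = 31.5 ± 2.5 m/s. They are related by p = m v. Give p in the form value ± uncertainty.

221 ± 20.6 kg·m/s

Since p is a product/quotient, work with relative uncertainties:
  (1·δm/m)² = (1×0.0484)² = 0.00235;  (1·δv/v)² = (1×0.0794)² = 0.00630
δp/p = √(0.00864) = 0.0930
p = 221 kg·m/s, so δp = 0.0930 × 221 = 20.6 kg·m/s.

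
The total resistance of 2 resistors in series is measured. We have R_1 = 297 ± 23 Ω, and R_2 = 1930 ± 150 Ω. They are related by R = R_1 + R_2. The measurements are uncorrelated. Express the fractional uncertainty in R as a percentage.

6.81%

Absolute uncertainties add in quadrature for a linear combination:
  (δR_1)² = 529;  (δR_2)² = 22500
δR = √(23000) = 152 Ω
R = 2230 Ω, so δR/R = 152/2230 = 0.0681.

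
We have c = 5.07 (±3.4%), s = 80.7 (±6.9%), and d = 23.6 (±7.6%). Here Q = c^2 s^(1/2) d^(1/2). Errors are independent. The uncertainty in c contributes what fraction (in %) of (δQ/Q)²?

63.7%

(δQ/Q)² = (2·δc/c)² + (½·δs/s)² + (½·δd/d)²
  c term: (2×0.0340)² = 0.00462
  s term: (0.5×0.0690)² = 0.00119
  d term: (0.5×0.0760)² = 0.00144
Total = 0.00726. Share from c = 0.00462/0.00726 = 0.637.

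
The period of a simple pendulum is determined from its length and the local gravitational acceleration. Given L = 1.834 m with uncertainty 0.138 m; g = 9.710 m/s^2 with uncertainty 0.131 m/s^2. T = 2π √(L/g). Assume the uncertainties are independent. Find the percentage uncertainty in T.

3.82%

Each factor contributes (exponent × relative error)² to (δT/T)²:
  (½·δL/L)² = (0.5×0.0752)² = 0.00142;  (−½·δg/g)² = (-0.5×0.0135)² = 4.55e-05
δT/T = √(0.00146) = 0.0382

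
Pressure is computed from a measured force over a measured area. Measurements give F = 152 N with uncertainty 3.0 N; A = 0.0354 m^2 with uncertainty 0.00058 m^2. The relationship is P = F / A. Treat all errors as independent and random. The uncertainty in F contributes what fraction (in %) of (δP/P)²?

59.2%

(δP/P)² = (1·δF/F)² + (-1·δA/A)²
  F term: (1×0.0197)² = 0.000390
  A term: (-1×0.0164)² = 0.000268
Total = 0.000658. Share from F = 0.000390/0.000658 = 0.592.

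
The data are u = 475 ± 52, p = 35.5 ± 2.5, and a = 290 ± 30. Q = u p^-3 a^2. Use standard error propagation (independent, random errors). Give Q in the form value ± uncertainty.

For a monomial Q ∝ u, p^-3, a^2, fractional errors add in quadrature:
  (1·δu/u)² = (1×0.109)² = 0.0120;  (-3·δp/p)² = (-3×0.0704)² = 0.0446;  (2·δa/a)² = (2×0.103)² = 0.0428
δQ/Q = √(0.0994) = 0.315
Q = 893, so δQ = 0.315 × 893 = 282.

893 ± 282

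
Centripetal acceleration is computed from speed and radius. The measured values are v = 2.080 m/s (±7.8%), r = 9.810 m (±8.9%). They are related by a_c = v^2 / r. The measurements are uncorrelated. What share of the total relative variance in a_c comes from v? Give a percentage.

75.4%

(δa_c/a_c)² = (2·δv/v)² + (-1·δr/r)²
  v term: (2×0.0780)² = 0.0243
  r term: (-1×0.0890)² = 0.00792
Total = 0.0323. Share from v = 0.0243/0.0323 = 0.754.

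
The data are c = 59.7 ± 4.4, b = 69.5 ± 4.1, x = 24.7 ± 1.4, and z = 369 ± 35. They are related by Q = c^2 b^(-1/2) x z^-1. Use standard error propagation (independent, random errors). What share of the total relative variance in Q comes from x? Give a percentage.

(δQ/Q)² = (2·δc/c)² + (−½·δb/b)² + (1·δx/x)² + (-1·δz/z)²
  c term: (2×0.0737)² = 0.0217
  b term: (-0.5×0.0590)² = 0.000870
  x term: (1×0.0567)² = 0.00321
  z term: (-1×0.0949)² = 0.00900
Total = 0.0348. Share from x = 0.00321/0.0348 = 0.0923.

9.23%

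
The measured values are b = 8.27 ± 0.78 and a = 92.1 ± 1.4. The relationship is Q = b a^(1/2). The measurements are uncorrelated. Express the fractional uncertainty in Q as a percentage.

9.46%

Products/powers → add relative errors in quadrature, weighted by exponent:
  (1·δb/b)² = (1×0.0943)² = 0.00890;  (½·δa/a)² = (0.5×0.0152)² = 5.78e-05
δQ/Q = √(0.00895) = 0.0946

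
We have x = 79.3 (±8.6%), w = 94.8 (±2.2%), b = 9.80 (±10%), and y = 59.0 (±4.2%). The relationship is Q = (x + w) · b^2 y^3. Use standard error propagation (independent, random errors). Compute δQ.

8.24e+08

Let u = x + w = 174. δu = √(δx² + δw²) = √(46.5 + 4.35) = 7.13, so δu/u = 0.0410.
Q is then a monomial in u, b, y:
δQ/Q = √((δu/u)² + (2·δb/b)² + (3·δy/y)²) = √(0.00168 + 0.0400 + 0.0159) = 0.240
Q = 3.43e+09, so δQ = 0.240 × 3.43e+09 = 8.24e+08.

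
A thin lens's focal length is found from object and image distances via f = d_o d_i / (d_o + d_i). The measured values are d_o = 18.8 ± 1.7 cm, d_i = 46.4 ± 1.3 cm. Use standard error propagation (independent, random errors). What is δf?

0.868 cm

∂f/∂d_o = (d_i/(d_o+d_i))² = 0.506;  ∂f/∂d_i = (d_o/(d_o+d_i))² = 0.0831
δf = √((∂f/∂d_o · δd_o)² + (∂f/∂d_i · δd_i)²) = √(0.741 + 0.0117) = 0.868 cm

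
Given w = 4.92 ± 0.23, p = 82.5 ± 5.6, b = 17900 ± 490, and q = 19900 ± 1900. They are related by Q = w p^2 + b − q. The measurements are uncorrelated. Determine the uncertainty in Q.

Let h = w·p^2 = 33500. δh/h = √((1·δw/w)² + (2·δp/p)²) = √(0.00219 + 0.0184) = 0.144, so δh = 4810.
Q = h + b − q: δQ = √(δh² + δb² + δq²) = √(2.31e+07 + 2.4e+05 + 3.61e+06) = 5190

5190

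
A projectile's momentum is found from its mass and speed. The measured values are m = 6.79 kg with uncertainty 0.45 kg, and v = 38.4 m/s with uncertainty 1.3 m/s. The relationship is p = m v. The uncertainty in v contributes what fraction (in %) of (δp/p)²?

20.7%

(δp/p)² = (1·δm/m)² + (1·δv/v)²
  m term: (1×0.0663)² = 0.00439
  v term: (1×0.0339)² = 0.00115
Total = 0.00554. Share from v = 0.00115/0.00554 = 0.207.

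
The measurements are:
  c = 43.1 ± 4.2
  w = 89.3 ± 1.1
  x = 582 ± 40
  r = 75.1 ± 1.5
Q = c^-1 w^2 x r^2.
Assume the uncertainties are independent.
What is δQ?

7.78e+07

Since Q is a product/quotient, work with relative uncertainties:
  (-1·δc/c)² = (-1×0.0974)² = 0.00950;  (2·δw/w)² = (2×0.0123)² = 0.000607;  (1·δx/x)² = (1×0.0687)² = 0.00472;  (2·δr/r)² = (2×0.0200)² = 0.00160
δQ/Q = √(0.0164) = 0.128
Q = 6.07e+08, so δQ = 0.128 × 6.07e+08 = 7.78e+07.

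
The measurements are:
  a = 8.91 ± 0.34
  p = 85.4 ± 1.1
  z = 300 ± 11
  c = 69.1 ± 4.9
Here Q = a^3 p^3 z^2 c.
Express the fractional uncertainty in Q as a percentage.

For a monomial Q ∝ a^3, p^3, z^2, c, fractional errors add in quadrature:
  (3·δa/a)² = (3×0.0382)² = 0.0131;  (3·δp/p)² = (3×0.0129)² = 0.00149;  (2·δz/z)² = (2×0.0367)² = 0.00538;  (1·δc/c)² = (1×0.0709)² = 0.00503
δQ/Q = √(0.0250) = 0.158

15.8%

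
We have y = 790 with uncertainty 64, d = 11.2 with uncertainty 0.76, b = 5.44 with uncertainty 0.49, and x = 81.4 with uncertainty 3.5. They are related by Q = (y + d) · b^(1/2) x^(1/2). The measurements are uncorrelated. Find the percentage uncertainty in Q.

Let u = y + d = 801. δu = √(δy² + δd²) = √(4100 + 0.578) = 64.0, so δu/u = 0.0799.
Q is then a monomial in u, b, x:
δQ/Q = √((δu/u)² + (½·δb/b)² + (½·δx/x)²) = √(0.00638 + 0.00203 + 0.000462) = 0.0942

9.42%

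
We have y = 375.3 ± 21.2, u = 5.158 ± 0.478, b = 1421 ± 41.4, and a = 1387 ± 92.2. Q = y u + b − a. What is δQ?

Let p = y·u = 1936. δp/p = √((1·δy/y)² + (1·δu/u)²) = √(0.00319 + 0.00859) = 0.109, so δp = 210.
Q = p + b − a: δQ = √(δp² + δb² + δa²) = √(44100 + 1710 + 8500) = 233

233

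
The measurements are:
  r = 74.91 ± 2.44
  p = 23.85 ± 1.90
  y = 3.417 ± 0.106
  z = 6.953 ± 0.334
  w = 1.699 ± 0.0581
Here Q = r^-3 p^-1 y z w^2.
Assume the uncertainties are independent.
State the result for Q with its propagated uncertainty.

Relative error in a monomial: (δQ/Q)² = Σ (nᵢ · δxᵢ/xᵢ)².
  (-3·δr/r)² = (-3×0.0326)² = 0.00955;  (-1·δp/p)² = (-1×0.0797)² = 0.00635;  (1·δy/y)² = (1×0.0310)² = 0.000962;  (1·δz/z)² = (1×0.0480)² = 0.00231;  (2·δw/w)² = (2×0.0342)² = 0.00468
δQ/Q = √(0.0238) = 0.154
Q = 6.841e-06, so δQ = 0.154 × 6.841e-06 = 1.06e-06.

(6.841 ± 1.06) × 10^-6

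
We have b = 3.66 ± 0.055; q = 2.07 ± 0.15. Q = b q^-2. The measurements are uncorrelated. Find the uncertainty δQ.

Each factor contributes (exponent × relative error)² to (δQ/Q)²:
  (1·δb/b)² = (1×0.0150)² = 0.000226;  (-2·δq/q)² = (-2×0.0725)² = 0.0210
δQ/Q = √(0.0212) = 0.146
Q = 0.854, so δQ = 0.146 × 0.854 = 0.124.

0.124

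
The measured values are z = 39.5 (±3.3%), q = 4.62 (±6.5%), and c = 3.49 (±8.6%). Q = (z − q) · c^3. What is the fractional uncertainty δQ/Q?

0.261

Let u = z − q = 34.9. δu = √(δz² + δq²) = √(1.70 + 0.0902) = 1.34, so δu/u = 0.0383.
Q is then a monomial in u, c:
δQ/Q = √((δu/u)² + (3·δc/c)²) = √(0.00147 + 0.0666) = 0.261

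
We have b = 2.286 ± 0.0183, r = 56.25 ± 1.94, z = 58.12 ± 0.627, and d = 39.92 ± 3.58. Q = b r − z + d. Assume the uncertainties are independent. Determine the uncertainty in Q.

5.83

Let p = b·r = 128.6. δp/p = √((1·δb/b)² + (1·δr/r)²) = √(6.41e-05 + 0.00119) = 0.0354, so δp = 4.55.
Q = p − z + d: δQ = √(δp² + δz² + δd²) = √(20.7 + 0.393 + 12.8) = 5.83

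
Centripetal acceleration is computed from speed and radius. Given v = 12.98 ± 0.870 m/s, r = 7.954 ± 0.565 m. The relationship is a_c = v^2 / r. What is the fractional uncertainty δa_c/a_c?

0.152

Each factor contributes (exponent × relative error)² to (δa_c/a_c)²:
  (2·δv/v)² = (2×0.0670)² = 0.0180;  (-1·δr/r)² = (-1×0.0710)² = 0.00505
δa_c/a_c = √(0.0230) = 0.152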